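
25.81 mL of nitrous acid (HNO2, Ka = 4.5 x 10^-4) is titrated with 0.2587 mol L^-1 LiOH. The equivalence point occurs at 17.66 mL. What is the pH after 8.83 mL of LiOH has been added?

8.83 mL is exactly half the equivalence volume (17.66/2), i.e. the half-equivalence point.
There, n(HA) = n(A^-), so pH = pKa = -log(4.5 x 10^-4) = 3.35.

3.35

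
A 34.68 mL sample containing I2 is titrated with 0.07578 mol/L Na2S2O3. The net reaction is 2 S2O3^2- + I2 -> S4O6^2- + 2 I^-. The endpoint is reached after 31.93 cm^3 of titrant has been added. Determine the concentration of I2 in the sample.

n(Na2S2O3) = 0.07578 x 0.03193 = 0.002420 mol.
From the balanced equation, 2 mol Na2S2O3 reacts with 1 mol I2, so n(I2) = 0.002420 x 1/2 = 0.001210 mol.
[I2] = 0.001210 / 0.03468 L = 0.0349 M.

0.0349 M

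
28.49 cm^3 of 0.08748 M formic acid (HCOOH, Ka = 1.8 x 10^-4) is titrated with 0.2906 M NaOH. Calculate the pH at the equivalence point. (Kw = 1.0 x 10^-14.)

8.29

n(HCOOH) = 0.08748 x 0.02849 = 0.002492 mol; V(NaOH) at equivalence = 0.002492/0.2906 = 0.008576 L.
At equivalence all the acid is converted to HCOO-; total volume = 0.02849 + 0.008576 = 0.03707 L, so [HCOO-] = 0.002492/0.03707 = 0.06724 M.
Kb = Kw/Ka = 1.0e-14 / 1.8 x 10^-4 = 5.56e-11.
[OH^-] = sqrt(Kb x [HCOO-]) = sqrt(5.56e-11 x 0.06724) = 1.93e-6 M.
pOH = 5.71, so pH = 14.00 - 5.71 = 8.29.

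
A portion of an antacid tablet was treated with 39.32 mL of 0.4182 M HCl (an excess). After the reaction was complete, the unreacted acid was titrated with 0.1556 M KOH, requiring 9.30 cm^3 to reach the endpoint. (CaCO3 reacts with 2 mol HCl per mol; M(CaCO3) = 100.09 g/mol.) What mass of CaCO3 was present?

Total n(HCl) added = 0.4182 x 0.03932 = 0.01644 mol.
n(KOH) used = 0.1556 x 0.009300 = 0.001447 mol, which equals the excess n(HCl).
So n(HCl) consumed by the sample = 0.01644 - 0.001447 = 0.01500 mol.
n(CaCO3) = 0.01500 / 2 = 0.007498 mol.
mass = 0.007498 mol x 100.09 g/mol = 0.751 g.

0.751 g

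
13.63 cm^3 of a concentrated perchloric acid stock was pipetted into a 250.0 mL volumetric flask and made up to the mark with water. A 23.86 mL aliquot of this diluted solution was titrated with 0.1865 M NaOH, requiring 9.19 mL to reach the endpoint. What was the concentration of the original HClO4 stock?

1.32 M

n(NaOH) = 0.1865 x 0.009190 = 0.001714 mol.
n(HClO4) in the aliquot = 0.001714 mol.
[diluted HClO4] = 0.001714 / 0.02386 = 0.07183 M.
Dilution factor = 250.0/13.63 = 18.34, so [stock] = 0.07183 x 18.34 = 1.32 M.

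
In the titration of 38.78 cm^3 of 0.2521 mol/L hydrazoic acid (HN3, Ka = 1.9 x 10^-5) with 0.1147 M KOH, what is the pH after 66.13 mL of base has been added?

5.26

Initial n(HN3) = 0.2521 x 0.03878 = 0.009776 mol.
n(KOH) added = 0.1147 x 0.06613 = 0.007585 mol, converting that many moles of HN3 to N3-.
Remaining n(HN3) = 0.002191 mol; n(N3-) = 0.007585 mol.
By Henderson-Hasselbalch, pH = pKa + log([A^-]/[HA]) = 4.72 + log(0.007585/0.002191) = 4.72 + (+0.54) = 5.26.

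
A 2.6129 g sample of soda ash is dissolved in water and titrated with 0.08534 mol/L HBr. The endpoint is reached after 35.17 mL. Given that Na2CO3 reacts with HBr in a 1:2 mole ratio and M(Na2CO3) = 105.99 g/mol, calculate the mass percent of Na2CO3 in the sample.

n(HBr) = 0.08534 x 0.03517 = 0.003001 mol.
n(Na2CO3) = 0.003001 / 2 = 0.001501 mol.
mass of Na2CO3 = 0.001501 x 105.99 = 0.1591 g.
% purity = 0.1591 / 2.6129 x 100 = 6.09%.

6.09%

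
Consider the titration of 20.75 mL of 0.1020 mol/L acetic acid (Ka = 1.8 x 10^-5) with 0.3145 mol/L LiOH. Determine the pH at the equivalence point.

n(CH3COOH) = 0.1020 x 0.02075 = 0.002116 mol; V(LiOH) at equivalence = 0.002116/0.3145 = 0.006730 L.
At equivalence all the acid is converted to CH3COO-; total volume = 0.02075 + 0.006730 = 0.02748 L, so [CH3COO-] = 0.002116/0.02748 = 0.07702 M.
Kb = Kw/Ka = 1.0e-14 / 1.8 x 10^-5 = 5.56e-10.
[OH^-] = sqrt(Kb x [CH3COO-]) = sqrt(5.56e-10 x 0.07702) = 6.54e-6 M.
pOH = 5.18, so pH = 14.00 - 5.18 = 8.82.

8.82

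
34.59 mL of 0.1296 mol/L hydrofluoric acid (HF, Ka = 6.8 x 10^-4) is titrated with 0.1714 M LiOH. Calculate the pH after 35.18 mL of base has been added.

n(acid) = 0.1296 x 0.03459 = 0.004483 mol; n(LiOH) added = 0.1714 x 0.03518 = 0.006030 mol.
Base is in excess by 0.006030 - 0.004483 = 0.001547 mol in a total volume of 0.06977 L.
[OH^-] = 0.001547/0.06977 = 0.02217 M, so pOH = 1.65 and pH = 14.00 - 1.65 = 12.35.

12.35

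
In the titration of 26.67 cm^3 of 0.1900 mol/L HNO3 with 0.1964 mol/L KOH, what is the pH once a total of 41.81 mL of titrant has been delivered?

n(acid) = 0.1900 x 0.02667 = 0.005067 mol; n(KOH) added = 0.1964 x 0.04181 = 0.008211 mol.
Base is in excess by 0.008211 - 0.005067 = 0.003144 mol in a total volume of 0.06848 L.
[OH^-] = 0.003144/0.06848 = 0.04591 M, so pOH = 1.34 and pH = 14.00 - 1.34 = 12.66.

12.66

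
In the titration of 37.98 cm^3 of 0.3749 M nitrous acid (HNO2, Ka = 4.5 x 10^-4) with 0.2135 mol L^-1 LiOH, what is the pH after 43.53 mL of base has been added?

3.62

Initial n(HNO2) = 0.3749 x 0.03798 = 0.01424 mol.
n(LiOH) added = 0.2135 x 0.04353 = 0.009294 mol, converting that many moles of HNO2 to NO2-.
Remaining n(HNO2) = 0.004945 mol; n(NO2-) = 0.009294 mol.
By Henderson-Hasselbalch, pH = pKa + log([A^-]/[HA]) = 3.35 + log(0.009294/0.004945) = 3.35 + (+0.27) = 3.62.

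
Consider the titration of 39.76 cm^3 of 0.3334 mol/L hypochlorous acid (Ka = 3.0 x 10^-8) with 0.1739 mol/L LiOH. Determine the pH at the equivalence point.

n(HClO) = 0.3334 x 0.03976 = 0.01326 mol; V(LiOH) at equivalence = 0.01326/0.1739 = 0.07623 L.
At equivalence all the acid is converted to ClO-; total volume = 0.03976 + 0.07623 = 0.1160 L, so [ClO-] = 0.01326/0.1160 = 0.1143 M.
Kb = Kw/Ka = 1.0e-14 / 3.0 x 10^-8 = 3.33e-7.
[OH^-] = sqrt(Kb x [ClO-]) = sqrt(3.33e-7 x 0.1143) = 0.000195 M.
pOH = 3.71, so pH = 14.00 - 3.71 = 10.29.

10.29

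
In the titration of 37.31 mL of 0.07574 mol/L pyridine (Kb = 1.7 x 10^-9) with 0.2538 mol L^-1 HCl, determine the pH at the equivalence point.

3.23

n(C5H5N) = 0.07574 x 0.03731 = 0.002826 mol; V(HCl) at equivalence = 0.002826/0.2538 = 0.01113 L.
At equivalence the base is fully converted to C5H5NH+; total volume = 0.04844 L, so [C5H5NH+] = 0.002826/0.04844 = 0.05833 M.
Ka(C5H5NH+) = Kw/Kb = 1.0e-14 / 1.7 x 10^-9 = 5.88e-6.
[H^+] = sqrt(Ka x [C5H5NH+]) = sqrt(5.88e-6 x 0.05833) = 0.000586 M.
pH = -log(0.000586) = 3.23.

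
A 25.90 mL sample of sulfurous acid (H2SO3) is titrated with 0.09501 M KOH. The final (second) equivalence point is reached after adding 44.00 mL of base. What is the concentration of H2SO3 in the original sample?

n(KOH) = 0.09501 x 0.04400 = 0.004180 mol.
At the final (second) equivalence point, 2 mol OH^- react per mol H2SO3, so n(H2SO3) = 0.004180 / 2 = 0.002090 mol.
[H2SO3] = 0.002090 / 0.02590 L = 0.0807 M.

0.0807 M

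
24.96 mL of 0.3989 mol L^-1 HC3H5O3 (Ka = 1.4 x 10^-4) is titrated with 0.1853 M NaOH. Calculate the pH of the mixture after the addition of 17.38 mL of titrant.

Initial n(HC3H5O3) = 0.3989 x 0.02496 = 0.009957 mol.
n(NaOH) added = 0.1853 x 0.01738 = 0.003221 mol, converting that many moles of HC3H5O3 to C3H5O3-.
Remaining n(HC3H5O3) = 0.006736 mol; n(C3H5O3-) = 0.003221 mol.
By Henderson-Hasselbalch, pH = pKa + log([A^-]/[HA]) = 3.85 + log(0.003221/0.006736) = 3.85 + (-0.32) = 3.53.

3.53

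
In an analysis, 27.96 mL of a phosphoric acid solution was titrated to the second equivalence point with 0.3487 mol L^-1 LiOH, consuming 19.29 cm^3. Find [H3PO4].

n(LiOH) = 0.3487 x 0.01929 = 0.006726 mol.
At the second equivalence point, 2 mol OH^- react per mol H3PO4, so n(H3PO4) = 0.006726 / 2 = 0.003363 mol.
[H3PO4] = 0.003363 / 0.02796 L = 0.120 M.

0.120 M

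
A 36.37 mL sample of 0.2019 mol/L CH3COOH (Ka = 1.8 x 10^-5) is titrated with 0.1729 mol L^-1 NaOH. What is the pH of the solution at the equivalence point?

n(CH3COOH) = 0.2019 x 0.03637 = 0.007343 mol; V(NaOH) at equivalence = 0.007343/0.1729 = 0.04247 L.
At equivalence all the acid is converted to CH3COO-; total volume = 0.03637 + 0.04247 = 0.07884 L, so [CH3COO-] = 0.007343/0.07884 = 0.09314 M.
Kb = Kw/Ka = 1.0e-14 / 1.8 x 10^-5 = 5.56e-10.
[OH^-] = sqrt(Kb x [CH3COO-]) = sqrt(5.56e-10 x 0.09314) = 7.19e-6 M.
pOH = 5.14, so pH = 14.00 - 5.14 = 8.86.

8.86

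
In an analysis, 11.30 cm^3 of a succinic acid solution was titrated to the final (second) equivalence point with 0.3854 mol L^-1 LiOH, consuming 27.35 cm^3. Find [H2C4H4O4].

0.466 M

n(LiOH) = 0.3854 x 0.02735 = 0.01054 mol.
At the final (second) equivalence point, 2 mol OH^- react per mol H2C4H4O4, so n(H2C4H4O4) = 0.01054 / 2 = 0.005270 mol.
[H2C4H4O4] = 0.005270 / 0.01130 L = 0.466 M.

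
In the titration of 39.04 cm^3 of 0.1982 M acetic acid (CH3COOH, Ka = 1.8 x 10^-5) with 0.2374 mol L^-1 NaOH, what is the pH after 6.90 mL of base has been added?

4.17

Initial n(CH3COOH) = 0.1982 x 0.03904 = 0.007738 mol.
n(NaOH) added = 0.2374 x 0.006900 = 0.001638 mol, converting that many moles of CH3COOH to CH3COO-.
Remaining n(CH3COOH) = 0.006100 mol; n(CH3COO-) = 0.001638 mol.
By Henderson-Hasselbalch, pH = pKa + log([A^-]/[HA]) = 4.74 + log(0.001638/0.006100) = 4.74 + (-0.57) = 4.17.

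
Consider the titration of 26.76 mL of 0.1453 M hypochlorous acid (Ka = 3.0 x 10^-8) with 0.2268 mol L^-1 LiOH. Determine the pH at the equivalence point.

n(HClO) = 0.1453 x 0.02676 = 0.003888 mol; V(LiOH) at equivalence = 0.003888/0.2268 = 0.01714 L.
At equivalence all the acid is converted to ClO-; total volume = 0.02676 + 0.01714 = 0.04390 L, so [ClO-] = 0.003888/0.04390 = 0.08856 M.
Kb = Kw/Ka = 1.0e-14 / 3.0 x 10^-8 = 3.33e-7.
[OH^-] = sqrt(Kb x [ClO-]) = sqrt(3.33e-7 x 0.08856) = 0.000172 M.
pOH = 3.76, so pH = 14.00 - 3.76 = 10.24.

10.24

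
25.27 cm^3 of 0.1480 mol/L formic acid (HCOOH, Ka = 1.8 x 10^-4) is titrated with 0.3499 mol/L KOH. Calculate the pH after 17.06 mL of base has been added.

12.72

n(acid) = 0.1480 x 0.02527 = 0.003740 mol; n(KOH) added = 0.3499 x 0.01706 = 0.005969 mol.
Base is in excess by 0.005969 - 0.003740 = 0.002229 mol in a total volume of 0.04233 L.
[OH^-] = 0.002229/0.04233 = 0.05267 M, so pOH = 1.28 and pH = 14.00 - 1.28 = 12.72.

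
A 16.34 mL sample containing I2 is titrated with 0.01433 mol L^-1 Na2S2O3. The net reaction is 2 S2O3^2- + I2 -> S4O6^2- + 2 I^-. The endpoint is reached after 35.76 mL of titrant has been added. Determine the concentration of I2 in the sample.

n(Na2S2O3) = 0.01433 x 0.03576 = 0.0005124 mol.
From the balanced equation, 2 mol Na2S2O3 reacts with 1 mol I2, so n(I2) = 0.0005124 x 1/2 = 0.0002562 mol.
[I2] = 0.0002562 / 0.01634 L = 0.0157 M.

0.0157 M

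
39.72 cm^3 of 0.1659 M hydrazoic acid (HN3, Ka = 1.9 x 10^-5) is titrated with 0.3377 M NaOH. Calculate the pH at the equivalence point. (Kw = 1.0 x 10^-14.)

n(HN3) = 0.1659 x 0.03972 = 0.006590 mol; V(NaOH) at equivalence = 0.006590/0.3377 = 0.01951 L.
At equivalence all the acid is converted to N3-; total volume = 0.03972 + 0.01951 = 0.05923 L, so [N3-] = 0.006590/0.05923 = 0.1112 M.
Kb = Kw/Ka = 1.0e-14 / 1.9 x 10^-5 = 5.26e-10.
[OH^-] = sqrt(Kb x [N3-]) = sqrt(5.26e-10 x 0.1112) = 7.65e-6 M.
pOH = 5.12, so pH = 14.00 - 5.12 = 8.88.

8.88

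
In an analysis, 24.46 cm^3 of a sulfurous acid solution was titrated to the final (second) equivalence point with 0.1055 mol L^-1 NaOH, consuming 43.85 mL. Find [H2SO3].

n(NaOH) = 0.1055 x 0.04385 = 0.004626 mol.
At the final (second) equivalence point, 2 mol OH^- react per mol H2SO3, so n(H2SO3) = 0.004626 / 2 = 0.002313 mol.
[H2SO3] = 0.002313 / 0.02446 L = 0.0946 M.

0.0946 M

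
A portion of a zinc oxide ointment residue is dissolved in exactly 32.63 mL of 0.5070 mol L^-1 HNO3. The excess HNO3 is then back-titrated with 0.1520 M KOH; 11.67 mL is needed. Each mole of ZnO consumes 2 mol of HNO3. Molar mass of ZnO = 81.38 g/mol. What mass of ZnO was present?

0.601 g

Total n(HNO3) added = 0.5070 x 0.03263 = 0.01654 mol.
n(KOH) used = 0.1520 x 0.01167 = 0.001774 mol, which equals the excess n(HNO3).
So n(HNO3) consumed by the sample = 0.01654 - 0.001774 = 0.01477 mol.
n(ZnO) = 0.01477 / 2 = 0.007385 mol.
mass = 0.007385 mol x 81.38 g/mol = 0.601 g.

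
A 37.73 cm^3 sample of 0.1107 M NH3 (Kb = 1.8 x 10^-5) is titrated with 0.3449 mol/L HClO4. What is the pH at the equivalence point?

n(NH3) = 0.1107 x 0.03773 = 0.004177 mol; V(HClO4) at equivalence = 0.004177/0.3449 = 0.01211 L.
At equivalence the base is fully converted to NH4+; total volume = 0.04984 L, so [NH4+] = 0.004177/0.04984 = 0.08380 M.
Ka(NH4+) = Kw/Kb = 1.0e-14 / 1.8 x 10^-5 = 5.56e-10.
[H^+] = sqrt(Ka x [NH4+]) = sqrt(5.56e-10 x 0.08380) = 6.82e-6 M.
pH = -log(6.82e-6) = 5.17.

5.17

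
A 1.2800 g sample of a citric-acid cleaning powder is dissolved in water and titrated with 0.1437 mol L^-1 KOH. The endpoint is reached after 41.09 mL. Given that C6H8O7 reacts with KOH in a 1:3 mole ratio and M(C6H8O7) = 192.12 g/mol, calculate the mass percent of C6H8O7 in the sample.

29.5%

n(KOH) = 0.1437 x 0.04109 = 0.005905 mol.
n(C6H8O7) = 0.005905 / 3 = 0.001968 mol.
mass of C6H8O7 = 0.001968 x 192.12 = 0.3781 g.
% purity = 0.3781 / 1.2800 x 100 = 29.5%.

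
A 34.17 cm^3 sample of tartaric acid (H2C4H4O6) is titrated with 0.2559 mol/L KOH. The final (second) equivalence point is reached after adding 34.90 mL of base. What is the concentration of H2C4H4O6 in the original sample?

0.131 M

n(KOH) = 0.2559 x 0.03490 = 0.008931 mol.
At the final (second) equivalence point, 2 mol OH^- react per mol H2C4H4O6, so n(H2C4H4O6) = 0.008931 / 2 = 0.004465 mol.
[H2C4H4O6] = 0.004465 / 0.03417 L = 0.131 M.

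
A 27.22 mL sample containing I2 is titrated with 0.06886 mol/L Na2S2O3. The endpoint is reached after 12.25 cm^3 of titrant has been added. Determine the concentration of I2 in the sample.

n(Na2S2O3) = 0.06886 x 0.01225 = 0.0008435 mol.
From the balanced equation, 2 mol Na2S2O3 reacts with 1 mol I2, so n(I2) = 0.0008435 x 1/2 = 0.0004218 mol.
[I2] = 0.0004218 / 0.02722 L = 0.0155 M.

0.0155 M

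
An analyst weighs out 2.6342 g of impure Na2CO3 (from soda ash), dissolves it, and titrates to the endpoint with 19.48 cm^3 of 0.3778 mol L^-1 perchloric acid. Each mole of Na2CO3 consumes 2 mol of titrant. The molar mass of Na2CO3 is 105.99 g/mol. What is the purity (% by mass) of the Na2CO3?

n(HClO4) = 0.3778 x 0.01948 = 0.007360 mol.
n(Na2CO3) = 0.007360 / 2 = 0.003680 mol.
mass of Na2CO3 = 0.003680 x 105.99 = 0.3900 g.
% purity = 0.3900 / 2.6342 x 100 = 14.8%.

14.8%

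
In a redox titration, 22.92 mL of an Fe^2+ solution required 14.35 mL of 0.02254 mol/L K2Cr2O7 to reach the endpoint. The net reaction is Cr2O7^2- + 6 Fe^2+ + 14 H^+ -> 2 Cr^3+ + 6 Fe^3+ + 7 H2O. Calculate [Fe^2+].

n(K2Cr2O7) = 0.02254 x 0.01435 = 0.0003234 mol.
From the balanced equation, 1 mol K2Cr2O7 reacts with 6 mol Fe^2+, so n(Fe^2+) = 0.0003234 x 6/1 = 0.001941 mol.
[Fe^2+] = 0.001941 / 0.02292 L = 0.0847 M.

0.0847 M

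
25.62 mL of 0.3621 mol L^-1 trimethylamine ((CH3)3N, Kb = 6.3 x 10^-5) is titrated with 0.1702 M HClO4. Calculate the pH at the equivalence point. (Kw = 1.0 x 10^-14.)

n((CH3)3N) = 0.3621 x 0.02562 = 0.009277 mol; V(HClO4) at equivalence = 0.009277/0.1702 = 0.05451 L.
At equivalence the base is fully converted to (CH3)3NH+; total volume = 0.08013 L, so [(CH3)3NH+] = 0.009277/0.08013 = 0.1158 M.
Ka((CH3)3NH+) = Kw/Kb = 1.0e-14 / 6.3 x 10^-5 = 1.59e-10.
[H^+] = sqrt(Ka x [(CH3)3NH+]) = sqrt(1.59e-10 x 0.1158) = 4.29e-6 M.
pH = -log(4.29e-6) = 5.37.

5.37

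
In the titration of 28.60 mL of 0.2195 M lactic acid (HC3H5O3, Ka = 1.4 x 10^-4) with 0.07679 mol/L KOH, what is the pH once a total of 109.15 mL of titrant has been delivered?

12.18

n(acid) = 0.2195 x 0.02860 = 0.006278 mol; n(KOH) added = 0.07679 x 0.1092 = 0.008382 mol.
Base is in excess by 0.008382 - 0.006278 = 0.002104 mol in a total volume of 0.1378 L.
[OH^-] = 0.002104/0.1378 = 0.01527 M, so pOH = 1.82 and pH = 14.00 - 1.82 = 12.18.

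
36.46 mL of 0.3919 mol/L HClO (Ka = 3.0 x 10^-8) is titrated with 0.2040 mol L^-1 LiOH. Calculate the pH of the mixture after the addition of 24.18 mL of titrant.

Initial n(HClO) = 0.3919 x 0.03646 = 0.01429 mol.
n(LiOH) added = 0.2040 x 0.02418 = 0.004933 mol, converting that many moles of HClO to ClO-.
Remaining n(HClO) = 0.009356 mol; n(ClO-) = 0.004933 mol.
By Henderson-Hasselbalch, pH = pKa + log([A^-]/[HA]) = 7.52 + log(0.004933/0.009356) = 7.52 + (-0.28) = 7.24.

7.24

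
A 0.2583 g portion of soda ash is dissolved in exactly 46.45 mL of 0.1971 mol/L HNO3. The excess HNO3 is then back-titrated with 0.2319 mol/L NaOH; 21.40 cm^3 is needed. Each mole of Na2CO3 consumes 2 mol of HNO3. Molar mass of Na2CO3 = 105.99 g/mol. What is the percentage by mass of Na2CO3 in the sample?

86.0%

Total n(HNO3) added = 0.1971 x 0.04645 = 0.009155 mol.
n(NaOH) used = 0.2319 x 0.02140 = 0.004963 mol, which equals the excess n(HNO3).
So n(HNO3) consumed by the sample = 0.009155 - 0.004963 = 0.004193 mol.
n(Na2CO3) = 0.004193 / 2 = 0.002096 mol.
mass Na2CO3 = 0.002096 x 105.99 = 0.2222 g, so %Na2CO3 = 0.2222/0.2583 x 100 = 86.0%.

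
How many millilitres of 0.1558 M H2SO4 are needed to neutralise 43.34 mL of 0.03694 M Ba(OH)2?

10.3 mL

n(Ba(OH)2) = 0.03694 mol/L x 0.04334 L = 0.001601 mol.
At equivalence n(H2SO4) = n(Ba(OH)2) = 0.001601 mol.
V(H2SO4) = 0.001601 / 0.1558 = 0.01028 L = 10.3 mL.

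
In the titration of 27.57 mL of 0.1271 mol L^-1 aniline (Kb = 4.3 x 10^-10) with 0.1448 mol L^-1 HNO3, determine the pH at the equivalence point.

n(C6H5NH2) = 0.1271 x 0.02757 = 0.003504 mol; V(HNO3) at equivalence = 0.003504/0.1448 = 0.02420 L.
At equivalence the base is fully converted to C6H5NH3+; total volume = 0.05177 L, so [C6H5NH3+] = 0.003504/0.05177 = 0.06769 M.
Ka(C6H5NH3+) = Kw/Kb = 1.0e-14 / 4.3 x 10^-10 = 2.33e-5.
[H^+] = sqrt(Ka x [C6H5NH3+]) = sqrt(2.33e-5 x 0.06769) = 0.00125 M.
pH = -log(0.00125) = 2.90.

2.90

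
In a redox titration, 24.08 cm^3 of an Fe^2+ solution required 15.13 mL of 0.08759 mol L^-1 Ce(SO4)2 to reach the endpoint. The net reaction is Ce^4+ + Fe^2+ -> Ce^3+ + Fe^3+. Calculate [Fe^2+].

n(Ce(SO4)2) = 0.08759 x 0.01513 = 0.001325 mol.
From the balanced equation, 1 mol Ce(SO4)2 reacts with 1 mol Fe^2+, so n(Fe^2+) = 0.001325 x 1/1 = 0.001325 mol.
[Fe^2+] = 0.001325 / 0.02408 L = 0.0550 M.

0.0550 M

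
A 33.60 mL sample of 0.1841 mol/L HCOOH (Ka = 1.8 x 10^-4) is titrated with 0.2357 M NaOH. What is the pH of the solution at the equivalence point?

8.38

n(HCOOH) = 0.1841 x 0.03360 = 0.006186 mol; V(NaOH) at equivalence = 0.006186/0.2357 = 0.02624 L.
At equivalence all the acid is converted to HCOO-; total volume = 0.03360 + 0.02624 = 0.05984 L, so [HCOO-] = 0.006186/0.05984 = 0.1034 M.
Kb = Kw/Ka = 1.0e-14 / 1.8 x 10^-4 = 5.56e-11.
[OH^-] = sqrt(Kb x [HCOO-]) = sqrt(5.56e-11 x 0.1034) = 2.40e-6 M.
pOH = 5.62, so pH = 14.00 - 5.62 = 8.38.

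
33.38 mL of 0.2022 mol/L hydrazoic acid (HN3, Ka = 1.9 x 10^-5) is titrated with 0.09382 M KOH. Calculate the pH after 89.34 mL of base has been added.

n(acid) = 0.2022 x 0.03338 = 0.006749 mol; n(KOH) added = 0.09382 x 0.08934 = 0.008382 mol.
Base is in excess by 0.008382 - 0.006749 = 0.001632 mol in a total volume of 0.1227 L.
[OH^-] = 0.001632/0.1227 = 0.01330 M, so pOH = 1.88 and pH = 14.00 - 1.88 = 12.12.

12.12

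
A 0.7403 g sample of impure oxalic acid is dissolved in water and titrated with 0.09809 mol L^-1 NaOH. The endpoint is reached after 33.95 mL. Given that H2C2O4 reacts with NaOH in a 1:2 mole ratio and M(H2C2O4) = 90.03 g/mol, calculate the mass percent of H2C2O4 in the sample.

n(NaOH) = 0.09809 x 0.03395 = 0.003330 mol.
n(H2C2O4) = 0.003330 / 2 = 0.001665 mol.
mass of H2C2O4 = 0.001665 x 90.03 = 0.1499 g.
% purity = 0.1499 / 0.7403 x 100 = 20.2%.

20.2%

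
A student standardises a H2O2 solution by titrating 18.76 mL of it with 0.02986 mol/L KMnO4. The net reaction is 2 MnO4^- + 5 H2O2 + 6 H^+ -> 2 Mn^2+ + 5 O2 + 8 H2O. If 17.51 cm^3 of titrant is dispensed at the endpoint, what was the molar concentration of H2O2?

n(KMnO4) = 0.02986 x 0.01751 = 0.0005228 mol.
From the balanced equation, 2 mol KMnO4 reacts with 5 mol H2O2, so n(H2O2) = 0.0005228 x 5/2 = 0.001307 mol.
[H2O2] = 0.001307 / 0.01876 L = 0.0697 M.

0.0697 M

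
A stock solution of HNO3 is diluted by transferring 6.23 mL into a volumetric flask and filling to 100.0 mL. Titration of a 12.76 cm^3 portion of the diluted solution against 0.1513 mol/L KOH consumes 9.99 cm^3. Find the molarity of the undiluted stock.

1.90 M

n(KOH) = 0.1513 x 0.009990 = 0.001511 mol.
n(HNO3) in the aliquot = 0.001511 mol.
[diluted HNO3] = 0.001511 / 0.01276 = 0.1185 M.
Dilution factor = 100.0/6.230 = 16.05, so [stock] = 0.1185 x 16.05 = 1.90 M.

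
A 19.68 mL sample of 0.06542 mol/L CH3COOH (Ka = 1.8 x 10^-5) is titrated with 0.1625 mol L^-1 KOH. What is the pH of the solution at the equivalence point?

n(CH3COOH) = 0.06542 x 0.01968 = 0.001287 mol; V(KOH) at equivalence = 0.001287/0.1625 = 0.007923 L.
At equivalence all the acid is converted to CH3COO-; total volume = 0.01968 + 0.007923 = 0.02760 L, so [CH3COO-] = 0.001287/0.02760 = 0.04664 M.
Kb = Kw/Ka = 1.0e-14 / 1.8 x 10^-5 = 5.56e-10.
[OH^-] = sqrt(Kb x [CH3COO-]) = sqrt(5.56e-10 x 0.04664) = 5.09e-6 M.
pOH = 5.29, so pH = 14.00 - 5.29 = 8.71.

8.71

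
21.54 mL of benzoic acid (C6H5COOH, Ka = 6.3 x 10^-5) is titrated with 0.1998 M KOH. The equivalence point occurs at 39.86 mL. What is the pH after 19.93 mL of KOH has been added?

4.20

19.93 mL is exactly half the equivalence volume (39.86/2), i.e. the half-equivalence point.
There, n(HA) = n(A^-), so pH = pKa = -log(6.3 x 10^-5) = 4.20.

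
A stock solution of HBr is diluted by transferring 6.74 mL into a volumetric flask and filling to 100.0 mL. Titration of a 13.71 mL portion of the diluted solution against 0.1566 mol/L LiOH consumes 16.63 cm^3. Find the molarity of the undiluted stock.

n(LiOH) = 0.1566 x 0.01663 = 0.002604 mol.
n(HBr) in the aliquot = 0.002604 mol.
[diluted HBr] = 0.002604 / 0.01371 = 0.1900 M.
Dilution factor = 100.0/6.740 = 14.84, so [stock] = 0.1900 x 14.84 = 2.82 M.

2.82 M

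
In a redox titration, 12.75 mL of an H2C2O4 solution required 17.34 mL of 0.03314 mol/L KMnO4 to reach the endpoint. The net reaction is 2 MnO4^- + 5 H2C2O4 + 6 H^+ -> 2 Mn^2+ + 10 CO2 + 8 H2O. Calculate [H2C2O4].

0.113 M

n(KMnO4) = 0.03314 x 0.01734 = 0.0005746 mol.
From the balanced equation, 2 mol KMnO4 reacts with 5 mol H2C2O4, so n(H2C2O4) = 0.0005746 x 5/2 = 0.001437 mol.
[H2C2O4] = 0.001437 / 0.01275 L = 0.113 M.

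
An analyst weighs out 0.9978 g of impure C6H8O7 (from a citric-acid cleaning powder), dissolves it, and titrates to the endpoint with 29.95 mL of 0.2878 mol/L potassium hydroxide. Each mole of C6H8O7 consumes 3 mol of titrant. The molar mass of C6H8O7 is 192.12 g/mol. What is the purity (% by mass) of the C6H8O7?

55.3%

n(KOH) = 0.2878 x 0.02995 = 0.008620 mol.
n(C6H8O7) = 0.008620 / 3 = 0.002873 mol.
mass of C6H8O7 = 0.002873 x 192.12 = 0.5520 g.
% purity = 0.5520 / 0.9978 x 100 = 55.3%.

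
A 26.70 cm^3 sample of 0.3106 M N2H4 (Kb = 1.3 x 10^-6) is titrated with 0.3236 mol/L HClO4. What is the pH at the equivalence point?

4.46

n(N2H4) = 0.3106 x 0.02670 = 0.008293 mol; V(HClO4) at equivalence = 0.008293/0.3236 = 0.02563 L.
At equivalence the base is fully converted to N2H5+; total volume = 0.05233 L, so [N2H5+] = 0.008293/0.05233 = 0.1585 M.
Ka(N2H5+) = Kw/Kb = 1.0e-14 / 1.3 x 10^-6 = 7.69e-9.
[H^+] = sqrt(Ka x [N2H5+]) = sqrt(7.69e-9 x 0.1585) = 3.49e-5 M.
pH = -log(3.49e-5) = 4.46.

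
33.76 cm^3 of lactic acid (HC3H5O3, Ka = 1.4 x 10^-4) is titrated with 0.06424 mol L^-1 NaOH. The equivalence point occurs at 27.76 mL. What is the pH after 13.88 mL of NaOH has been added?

13.88 mL is exactly half the equivalence volume (27.76/2), i.e. the half-equivalence point.
There, n(HA) = n(A^-), so pH = pKa = -log(1.4 x 10^-4) = 3.85.

3.85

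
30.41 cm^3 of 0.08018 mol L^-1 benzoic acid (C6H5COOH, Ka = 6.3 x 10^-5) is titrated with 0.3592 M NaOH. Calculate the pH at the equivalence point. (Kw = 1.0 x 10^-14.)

8.51

n(C6H5COOH) = 0.08018 x 0.03041 = 0.002438 mol; V(NaOH) at equivalence = 0.002438/0.3592 = 0.006788 L.
At equivalence all the acid is converted to C6H5COO-; total volume = 0.03041 + 0.006788 = 0.03720 L, so [C6H5COO-] = 0.002438/0.03720 = 0.06555 M.
Kb = Kw/Ka = 1.0e-14 / 6.3 x 10^-5 = 1.59e-10.
[OH^-] = sqrt(Kb x [C6H5COO-]) = sqrt(1.59e-10 x 0.06555) = 3.23e-6 M.
pOH = 5.49, so pH = 14.00 - 5.49 = 8.51.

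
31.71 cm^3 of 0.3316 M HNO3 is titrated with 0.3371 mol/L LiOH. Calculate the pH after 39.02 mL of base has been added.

12.57

n(acid) = 0.3316 x 0.03171 = 0.01052 mol; n(LiOH) added = 0.3371 x 0.03902 = 0.01315 mol.
Base is in excess by 0.01315 - 0.01052 = 0.002639 mol in a total volume of 0.07073 L.
[OH^-] = 0.002639/0.07073 = 0.03731 M, so pOH = 1.43 and pH = 14.00 - 1.43 = 12.57.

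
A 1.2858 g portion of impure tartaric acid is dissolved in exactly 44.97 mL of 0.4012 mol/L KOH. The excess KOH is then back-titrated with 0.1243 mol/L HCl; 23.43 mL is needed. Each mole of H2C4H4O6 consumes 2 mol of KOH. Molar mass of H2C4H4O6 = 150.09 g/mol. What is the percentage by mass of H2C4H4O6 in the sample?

88.3%

Total n(KOH) added = 0.4012 x 0.04497 = 0.01804 mol.
n(HCl) used = 0.1243 x 0.02343 = 0.002912 mol, which equals the excess n(KOH).
So n(KOH) consumed by the sample = 0.01804 - 0.002912 = 0.01513 mol.
n(H2C4H4O6) = 0.01513 / 2 = 0.007565 mol.
mass H2C4H4O6 = 0.007565 x 150.09 = 1.135 g, so %H2C4H4O6 = 1.135/1.2858 x 100 = 88.3%.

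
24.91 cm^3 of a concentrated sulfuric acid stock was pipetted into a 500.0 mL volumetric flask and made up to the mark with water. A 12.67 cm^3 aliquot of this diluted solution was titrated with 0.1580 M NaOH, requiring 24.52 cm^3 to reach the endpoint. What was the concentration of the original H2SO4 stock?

n(NaOH) = 0.1580 x 0.02452 = 0.003874 mol.
n(H2SO4) in the aliquot = 0.003874 x 1/2 = 0.001937 mol.
[diluted H2SO4] = 0.001937 / 0.01267 = 0.1529 M.
Dilution factor = 500.0/24.91 = 20.07, so [stock] = 0.1529 x 20.07 = 3.07 M.

3.07 M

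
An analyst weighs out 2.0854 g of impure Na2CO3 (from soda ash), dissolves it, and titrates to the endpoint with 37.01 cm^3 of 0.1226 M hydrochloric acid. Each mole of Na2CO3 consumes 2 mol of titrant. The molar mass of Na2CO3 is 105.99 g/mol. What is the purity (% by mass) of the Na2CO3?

11.5%

n(HCl) = 0.1226 x 0.03701 = 0.004537 mol.
n(Na2CO3) = 0.004537 / 2 = 0.002269 mol.
mass of Na2CO3 = 0.002269 x 105.99 = 0.2405 g.
% purity = 0.2405 / 2.0854 x 100 = 11.5%.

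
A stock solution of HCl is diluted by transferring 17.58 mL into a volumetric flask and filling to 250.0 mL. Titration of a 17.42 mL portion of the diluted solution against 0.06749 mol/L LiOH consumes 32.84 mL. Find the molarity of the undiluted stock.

n(LiOH) = 0.06749 x 0.03284 = 0.002216 mol.
n(HCl) in the aliquot = 0.002216 mol.
[diluted HCl] = 0.002216 / 0.01742 = 0.1272 M.
Dilution factor = 250.0/17.58 = 14.22, so [stock] = 0.1272 x 14.22 = 1.81 M.

1.81 M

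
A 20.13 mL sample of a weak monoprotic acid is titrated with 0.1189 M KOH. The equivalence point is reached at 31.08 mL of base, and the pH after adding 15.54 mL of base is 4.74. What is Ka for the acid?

15.54 mL is half of the equivalence volume, so this is the half-equivalence point where [HA] = [A^-].
At half-equivalence pH = pKa, so pKa = 4.74.
Ka = 10^(-4.74) = 1.8 x 10^-5.

1.8 x 10^-5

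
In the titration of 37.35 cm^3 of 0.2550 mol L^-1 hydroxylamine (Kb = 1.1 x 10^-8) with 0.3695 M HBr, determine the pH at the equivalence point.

3.43

n(NH2OH) = 0.2550 x 0.03735 = 0.009524 mol; V(HBr) at equivalence = 0.009524/0.3695 = 0.02578 L.
At equivalence the base is fully converted to NH3OH+; total volume = 0.06313 L, so [NH3OH+] = 0.009524/0.06313 = 0.1509 M.
Ka(NH3OH+) = Kw/Kb = 1.0e-14 / 1.1 x 10^-8 = 9.09e-7.
[H^+] = sqrt(Ka x [NH3OH+]) = sqrt(9.09e-7 x 0.1509) = 0.000370 M.
pH = -log(0.000370) = 3.43.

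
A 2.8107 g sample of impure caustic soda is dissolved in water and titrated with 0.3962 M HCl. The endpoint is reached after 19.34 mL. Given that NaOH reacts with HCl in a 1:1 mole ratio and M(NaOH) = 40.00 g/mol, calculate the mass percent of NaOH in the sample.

10.9%

n(HCl) = 0.3962 x 0.01934 = 0.007663 mol.
n(NaOH) = 0.007663 / 1 = 0.007663 mol.
mass of NaOH = 0.007663 x 40.00 = 0.3065 g.
% purity = 0.3065 / 2.8107 x 100 = 10.9%.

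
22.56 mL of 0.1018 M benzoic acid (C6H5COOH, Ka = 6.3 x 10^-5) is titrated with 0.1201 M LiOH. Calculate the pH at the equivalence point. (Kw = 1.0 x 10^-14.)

n(C6H5COOH) = 0.1018 x 0.02256 = 0.002297 mol; V(LiOH) at equivalence = 0.002297/0.1201 = 0.01912 L.
At equivalence all the acid is converted to C6H5COO-; total volume = 0.02256 + 0.01912 = 0.04168 L, so [C6H5COO-] = 0.002297/0.04168 = 0.05510 M.
Kb = Kw/Ka = 1.0e-14 / 6.3 x 10^-5 = 1.59e-10.
[OH^-] = sqrt(Kb x [C6H5COO-]) = sqrt(1.59e-10 x 0.05510) = 2.96e-6 M.
pOH = 5.53, so pH = 14.00 - 5.53 = 8.47.

8.47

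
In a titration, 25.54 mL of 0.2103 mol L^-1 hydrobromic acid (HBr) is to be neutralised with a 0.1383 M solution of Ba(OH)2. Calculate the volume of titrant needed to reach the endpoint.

n(HBr) = 0.2103 mol/L x 0.02554 L = 0.005371 mol.
The neutralisation is 2 HBr : 1 Ba(OH)2, so n(Ba(OH)2) = 0.005371 x 1/2 = 0.002686 mol.
V(Ba(OH)2) = 0.002686 / 0.1383 = 0.01942 L = 19.4 mL.

19.4 mL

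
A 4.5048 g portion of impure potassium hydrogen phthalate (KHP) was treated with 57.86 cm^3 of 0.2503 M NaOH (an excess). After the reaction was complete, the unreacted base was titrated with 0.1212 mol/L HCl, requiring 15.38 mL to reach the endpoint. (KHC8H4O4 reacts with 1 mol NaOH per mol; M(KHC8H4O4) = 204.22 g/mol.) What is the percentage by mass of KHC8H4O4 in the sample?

Total n(NaOH) added = 0.2503 x 0.05786 = 0.01448 mol.
n(HCl) used = 0.1212 x 0.01538 = 0.001864 mol, which equals the excess n(NaOH).
So n(NaOH) consumed by the sample = 0.01448 - 0.001864 = 0.01262 mol.
n(KHC8H4O4) = 0.01262 / 1 = 0.01262 mol.
mass KHC8H4O4 = 0.01262 x 204.22 = 2.577 g, so %KHC8H4O4 = 2.577/4.5048 x 100 = 57.2%.

57.2%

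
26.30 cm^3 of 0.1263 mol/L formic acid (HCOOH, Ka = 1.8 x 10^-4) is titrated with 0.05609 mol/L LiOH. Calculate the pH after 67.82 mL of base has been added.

n(acid) = 0.1263 x 0.02630 = 0.003322 mol; n(LiOH) added = 0.05609 x 0.06782 = 0.003804 mol.
Base is in excess by 0.003804 - 0.003322 = 0.0004823 mol in a total volume of 0.09412 L.
[OH^-] = 0.0004823/0.09412 = 0.005125 M, so pOH = 2.29 and pH = 14.00 - 2.29 = 11.71.

11.71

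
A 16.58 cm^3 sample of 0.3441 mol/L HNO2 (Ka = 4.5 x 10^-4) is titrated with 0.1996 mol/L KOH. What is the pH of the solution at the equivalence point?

8.22

n(HNO2) = 0.3441 x 0.01658 = 0.005705 mol; V(KOH) at equivalence = 0.005705/0.1996 = 0.02858 L.
At equivalence all the acid is converted to NO2-; total volume = 0.01658 + 0.02858 = 0.04516 L, so [NO2-] = 0.005705/0.04516 = 0.1263 M.
Kb = Kw/Ka = 1.0e-14 / 4.5 x 10^-4 = 2.22e-11.
[OH^-] = sqrt(Kb x [NO2-]) = sqrt(2.22e-11 x 0.1263) = 1.68e-6 M.
pOH = 5.78, so pH = 14.00 - 5.78 = 8.22.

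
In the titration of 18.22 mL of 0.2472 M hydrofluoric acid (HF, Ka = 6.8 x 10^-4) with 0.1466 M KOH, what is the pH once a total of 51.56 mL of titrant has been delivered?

12.64

n(acid) = 0.2472 x 0.01822 = 0.004504 mol; n(KOH) added = 0.1466 x 0.05156 = 0.007559 mol.
Base is in excess by 0.007559 - 0.004504 = 0.003055 mol in a total volume of 0.06978 L.
[OH^-] = 0.003055/0.06978 = 0.04378 M, so pOH = 1.36 and pH = 14.00 - 1.36 = 12.64.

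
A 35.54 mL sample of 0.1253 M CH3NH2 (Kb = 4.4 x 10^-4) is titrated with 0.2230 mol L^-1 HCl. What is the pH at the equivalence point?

5.87

n(CH3NH2) = 0.1253 x 0.03554 = 0.004453 mol; V(HCl) at equivalence = 0.004453/0.2230 = 0.01997 L.
At equivalence the base is fully converted to CH3NH3+; total volume = 0.05551 L, so [CH3NH3+] = 0.004453/0.05551 = 0.08022 M.
Ka(CH3NH3+) = Kw/Kb = 1.0e-14 / 4.4 x 10^-4 = 2.27e-11.
[H^+] = sqrt(Ka x [CH3NH3+]) = sqrt(2.27e-11 x 0.08022) = 1.35e-6 M.
pH = -log(1.35e-6) = 5.87.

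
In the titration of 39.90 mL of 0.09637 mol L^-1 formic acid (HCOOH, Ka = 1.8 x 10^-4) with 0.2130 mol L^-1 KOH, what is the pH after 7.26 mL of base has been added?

Initial n(HCOOH) = 0.09637 x 0.03990 = 0.003845 mol.
n(KOH) added = 0.2130 x 0.007260 = 0.001546 mol, converting that many moles of HCOOH to HCOO-.
Remaining n(HCOOH) = 0.002299 mol; n(HCOO-) = 0.001546 mol.
By Henderson-Hasselbalch, pH = pKa + log([A^-]/[HA]) = 3.74 + log(0.001546/0.002299) = 3.74 + (-0.17) = 3.57.

3.57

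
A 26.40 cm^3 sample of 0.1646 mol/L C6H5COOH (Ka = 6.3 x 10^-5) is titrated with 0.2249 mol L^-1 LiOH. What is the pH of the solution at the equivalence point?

n(C6H5COOH) = 0.1646 x 0.02640 = 0.004345 mol; V(LiOH) at equivalence = 0.004345/0.2249 = 0.01932 L.
At equivalence all the acid is converted to C6H5COO-; total volume = 0.02640 + 0.01932 = 0.04572 L, so [C6H5COO-] = 0.004345/0.04572 = 0.09504 M.
Kb = Kw/Ka = 1.0e-14 / 6.3 x 10^-5 = 1.59e-10.
[OH^-] = sqrt(Kb x [C6H5COO-]) = sqrt(1.59e-10 x 0.09504) = 3.88e-6 M.
pOH = 5.41, so pH = 14.00 - 5.41 = 8.59.

8.59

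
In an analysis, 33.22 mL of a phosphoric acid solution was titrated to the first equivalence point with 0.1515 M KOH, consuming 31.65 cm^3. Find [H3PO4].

n(KOH) = 0.1515 x 0.03165 = 0.004795 mol.
At the first equivalence point, 1 mol OH^- react per mol H3PO4, so n(H3PO4) = 0.004795 / 1 = 0.004795 mol.
[H3PO4] = 0.004795 / 0.03322 L = 0.144 M.

0.144 M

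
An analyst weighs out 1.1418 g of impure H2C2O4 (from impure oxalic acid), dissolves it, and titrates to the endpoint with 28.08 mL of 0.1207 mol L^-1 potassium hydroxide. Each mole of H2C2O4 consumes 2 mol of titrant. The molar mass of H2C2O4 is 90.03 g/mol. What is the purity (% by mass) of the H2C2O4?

13.4%

n(KOH) = 0.1207 x 0.02808 = 0.003389 mol.
n(H2C2O4) = 0.003389 / 2 = 0.001695 mol.
mass of H2C2O4 = 0.001695 x 90.03 = 0.1526 g.
% purity = 0.1526 / 1.1418 x 100 = 13.4%.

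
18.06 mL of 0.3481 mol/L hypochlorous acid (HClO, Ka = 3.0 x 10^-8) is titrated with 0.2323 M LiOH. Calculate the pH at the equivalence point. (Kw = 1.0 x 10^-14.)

n(HClO) = 0.3481 x 0.01806 = 0.006287 mol; V(LiOH) at equivalence = 0.006287/0.2323 = 0.02706 L.
At equivalence all the acid is converted to ClO-; total volume = 0.01806 + 0.02706 = 0.04512 L, so [ClO-] = 0.006287/0.04512 = 0.1393 M.
Kb = Kw/Ka = 1.0e-14 / 3.0 x 10^-8 = 3.33e-7.
[OH^-] = sqrt(Kb x [ClO-]) = sqrt(3.33e-7 x 0.1393) = 0.000216 M.
pOH = 3.67, so pH = 14.00 - 3.67 = 10.33.

10.33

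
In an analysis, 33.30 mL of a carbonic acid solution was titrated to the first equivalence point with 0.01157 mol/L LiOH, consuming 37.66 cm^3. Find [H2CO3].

n(LiOH) = 0.01157 x 0.03766 = 0.0004357 mol.
At the first equivalence point, 1 mol OH^- react per mol H2CO3, so n(H2CO3) = 0.0004357 / 1 = 0.0004357 mol.
[H2CO3] = 0.0004357 / 0.03330 L = 0.0131 M.

0.0131 M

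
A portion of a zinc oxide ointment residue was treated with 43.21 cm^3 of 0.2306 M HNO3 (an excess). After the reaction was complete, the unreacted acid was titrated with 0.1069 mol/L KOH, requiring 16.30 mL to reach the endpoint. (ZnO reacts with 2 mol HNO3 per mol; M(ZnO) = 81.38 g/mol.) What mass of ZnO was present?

Total n(HNO3) added = 0.2306 x 0.04321 = 0.009964 mol.
n(KOH) used = 0.1069 x 0.01630 = 0.001742 mol, which equals the excess n(HNO3).
So n(HNO3) consumed by the sample = 0.009964 - 0.001742 = 0.008222 mol.
n(ZnO) = 0.008222 / 2 = 0.004111 mol.
mass = 0.004111 mol x 81.38 g/mol = 0.335 g.

0.335 g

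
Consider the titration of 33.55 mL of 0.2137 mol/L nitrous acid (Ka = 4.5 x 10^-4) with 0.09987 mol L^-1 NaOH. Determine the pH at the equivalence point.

8.09

n(HNO2) = 0.2137 x 0.03355 = 0.007170 mol; V(NaOH) at equivalence = 0.007170/0.09987 = 0.07179 L.
At equivalence all the acid is converted to NO2-; total volume = 0.03355 + 0.07179 = 0.1053 L, so [NO2-] = 0.007170/0.1053 = 0.06806 M.
Kb = Kw/Ka = 1.0e-14 / 4.5 x 10^-4 = 2.22e-11.
[OH^-] = sqrt(Kb x [NO2-]) = sqrt(2.22e-11 x 0.06806) = 1.23e-6 M.
pOH = 5.91, so pH = 14.00 - 5.91 = 8.09.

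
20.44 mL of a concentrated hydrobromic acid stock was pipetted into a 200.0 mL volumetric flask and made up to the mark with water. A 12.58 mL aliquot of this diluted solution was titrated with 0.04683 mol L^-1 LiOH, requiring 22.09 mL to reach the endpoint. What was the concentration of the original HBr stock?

n(LiOH) = 0.04683 x 0.02209 = 0.001034 mol.
n(HBr) in the aliquot = 0.001034 mol.
[diluted HBr] = 0.001034 / 0.01258 = 0.08223 M.
Dilution factor = 200.0/20.44 = 9.785, so [stock] = 0.08223 x 9.785 = 0.805 M.

0.805 M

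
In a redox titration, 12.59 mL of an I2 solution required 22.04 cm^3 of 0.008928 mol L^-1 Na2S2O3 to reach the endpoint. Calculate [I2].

0.00781 M

n(Na2S2O3) = 0.008928 x 0.02204 = 0.0001968 mol.
From the balanced equation, 2 mol Na2S2O3 reacts with 1 mol I2, so n(I2) = 0.0001968 x 1/2 = 9.839e-5 mol.
[I2] = 9.839e-5 / 0.01259 L = 0.00781 M.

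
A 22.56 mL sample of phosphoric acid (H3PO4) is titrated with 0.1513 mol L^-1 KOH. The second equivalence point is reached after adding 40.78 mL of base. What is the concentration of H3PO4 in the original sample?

n(KOH) = 0.1513 x 0.04078 = 0.006170 mol.
At the second equivalence point, 2 mol OH^- react per mol H3PO4, so n(H3PO4) = 0.006170 / 2 = 0.003085 mol.
[H3PO4] = 0.003085 / 0.02256 L = 0.137 M.

0.137 M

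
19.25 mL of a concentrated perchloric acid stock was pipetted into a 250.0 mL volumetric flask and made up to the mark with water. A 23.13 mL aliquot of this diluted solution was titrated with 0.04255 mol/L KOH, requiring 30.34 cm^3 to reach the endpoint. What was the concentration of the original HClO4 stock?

0.725 M

n(KOH) = 0.04255 x 0.03034 = 0.001291 mol.
n(HClO4) in the aliquot = 0.001291 mol.
[diluted HClO4] = 0.001291 / 0.02313 = 0.05581 M.
Dilution factor = 250.0/19.25 = 12.99, so [stock] = 0.05581 x 12.99 = 0.725 M.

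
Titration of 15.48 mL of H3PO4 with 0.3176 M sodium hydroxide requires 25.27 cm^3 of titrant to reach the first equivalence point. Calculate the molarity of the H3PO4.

0.518 M

n(NaOH) = 0.3176 x 0.02527 = 0.008026 mol.
At the first equivalence point, 1 mol OH^- react per mol H3PO4, so n(H3PO4) = 0.008026 / 1 = 0.008026 mol.
[H3PO4] = 0.008026 / 0.01548 L = 0.518 M.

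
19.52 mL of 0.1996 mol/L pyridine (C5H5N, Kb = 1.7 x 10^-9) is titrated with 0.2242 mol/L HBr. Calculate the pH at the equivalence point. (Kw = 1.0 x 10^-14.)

n(C5H5N) = 0.1996 x 0.01952 = 0.003896 mol; V(HBr) at equivalence = 0.003896/0.2242 = 0.01738 L.
At equivalence the base is fully converted to C5H5NH+; total volume = 0.03690 L, so [C5H5NH+] = 0.003896/0.03690 = 0.1056 M.
Ka(C5H5NH+) = Kw/Kb = 1.0e-14 / 1.7 x 10^-9 = 5.88e-6.
[H^+] = sqrt(Ka x [C5H5NH+]) = sqrt(5.88e-6 x 0.1056) = 0.000788 M.
pH = -log(0.000788) = 3.10.

3.10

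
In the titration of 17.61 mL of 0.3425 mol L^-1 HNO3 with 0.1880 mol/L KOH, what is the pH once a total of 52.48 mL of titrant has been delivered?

12.74

n(acid) = 0.3425 x 0.01761 = 0.006031 mol; n(KOH) added = 0.1880 x 0.05248 = 0.009866 mol.
Base is in excess by 0.009866 - 0.006031 = 0.003835 mol in a total volume of 0.07009 L.
[OH^-] = 0.003835/0.07009 = 0.05471 M, so pOH = 1.26 and pH = 14.00 - 1.26 = 12.74.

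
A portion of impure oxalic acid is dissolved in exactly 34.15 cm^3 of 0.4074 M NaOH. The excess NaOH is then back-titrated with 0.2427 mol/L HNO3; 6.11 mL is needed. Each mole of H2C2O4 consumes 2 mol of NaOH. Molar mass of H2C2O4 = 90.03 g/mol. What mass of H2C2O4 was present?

Total n(NaOH) added = 0.4074 x 0.03415 = 0.01391 mol.
n(HNO3) used = 0.2427 x 0.006110 = 0.001483 mol, which equals the excess n(NaOH).
So n(NaOH) consumed by the sample = 0.01391 - 0.001483 = 0.01243 mol.
n(H2C2O4) = 0.01243 / 2 = 0.006215 mol.
mass = 0.006215 mol x 90.03 g/mol = 0.560 g.

0.560 g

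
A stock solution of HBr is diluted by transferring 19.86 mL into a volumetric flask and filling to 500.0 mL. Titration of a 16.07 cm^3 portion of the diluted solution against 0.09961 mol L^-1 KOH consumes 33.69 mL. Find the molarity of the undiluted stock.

n(KOH) = 0.09961 x 0.03369 = 0.003356 mol.
n(HBr) in the aliquot = 0.003356 mol.
[diluted HBr] = 0.003356 / 0.01607 = 0.2088 M.
Dilution factor = 500.0/19.86 = 25.18, so [stock] = 0.2088 x 25.18 = 5.26 M.

5.26 M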